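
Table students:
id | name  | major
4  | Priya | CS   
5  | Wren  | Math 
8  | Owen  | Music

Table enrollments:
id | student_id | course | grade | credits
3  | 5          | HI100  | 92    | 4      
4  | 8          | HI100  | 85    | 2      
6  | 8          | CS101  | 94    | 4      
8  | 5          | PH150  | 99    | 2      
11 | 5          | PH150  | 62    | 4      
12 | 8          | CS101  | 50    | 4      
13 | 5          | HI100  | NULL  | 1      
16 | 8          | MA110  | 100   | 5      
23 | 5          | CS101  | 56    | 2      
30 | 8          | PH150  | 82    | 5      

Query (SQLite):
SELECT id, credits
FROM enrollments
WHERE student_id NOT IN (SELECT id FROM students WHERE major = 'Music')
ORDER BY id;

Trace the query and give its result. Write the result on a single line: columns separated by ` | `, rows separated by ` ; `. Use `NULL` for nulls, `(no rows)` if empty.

Inner query: students.id where major = 'Music'.
Outer: keep enrollments rows whose student_id is not in that set.
Inner query → {8}

3 | 4 ; 8 | 2 ; 11 | 4 ; 13 | 1 ; 23 | 2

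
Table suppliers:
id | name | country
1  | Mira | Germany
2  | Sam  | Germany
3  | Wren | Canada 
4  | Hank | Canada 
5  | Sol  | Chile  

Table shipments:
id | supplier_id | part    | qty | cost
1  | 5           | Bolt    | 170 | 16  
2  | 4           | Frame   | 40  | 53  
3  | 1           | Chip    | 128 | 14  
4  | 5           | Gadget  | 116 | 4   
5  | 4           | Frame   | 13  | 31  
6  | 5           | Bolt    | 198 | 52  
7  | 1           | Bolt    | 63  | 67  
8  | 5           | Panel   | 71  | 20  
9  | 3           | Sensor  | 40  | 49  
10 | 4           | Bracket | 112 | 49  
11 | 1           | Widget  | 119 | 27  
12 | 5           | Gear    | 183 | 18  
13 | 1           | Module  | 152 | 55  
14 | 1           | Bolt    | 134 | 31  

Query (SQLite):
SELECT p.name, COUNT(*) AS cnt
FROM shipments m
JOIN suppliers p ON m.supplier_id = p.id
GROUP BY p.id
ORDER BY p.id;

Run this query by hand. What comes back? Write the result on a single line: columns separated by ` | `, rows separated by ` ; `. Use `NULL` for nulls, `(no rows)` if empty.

Join each shipments row to its suppliers via supplier_id.
Group joined rows by suppliers.id; compute COUNT(*) per group.
  1: ids {3, 7, 11, 13, 14} → COUNT(*)=5
  3: ids {9} → COUNT(*)=1
  4: ids {2, 5, 10} → COUNT(*)=3
  5: ids {1, 4, 6, 8, 12} → COUNT(*)=5

Mira | 5 ; Wren | 1 ; Hank | 3 ; Sol | 5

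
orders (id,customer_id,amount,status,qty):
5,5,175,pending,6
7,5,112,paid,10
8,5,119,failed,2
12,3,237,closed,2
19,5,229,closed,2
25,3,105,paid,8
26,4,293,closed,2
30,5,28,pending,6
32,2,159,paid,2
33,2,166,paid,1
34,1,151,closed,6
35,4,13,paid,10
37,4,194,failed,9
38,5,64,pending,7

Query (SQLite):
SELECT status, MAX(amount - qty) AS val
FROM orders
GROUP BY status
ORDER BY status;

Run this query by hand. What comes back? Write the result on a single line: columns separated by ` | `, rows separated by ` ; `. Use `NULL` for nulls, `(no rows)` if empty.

closed | 291 ; failed | 185 ; paid | 165 ; pending | 169

For each row compute amount - qty.
Group by status; take MAX of the expression per group.
  closed: ids {12, 19, 26, 34} → MAX(amount - qty)=291
  failed: ids {8, 37} → MAX(amount - qty)=185
  paid: ids {7, 25, 32, 33, 35} → MAX(amount - qty)=165
  pending: ids {5, 30, 38} → MAX(amount - qty)=169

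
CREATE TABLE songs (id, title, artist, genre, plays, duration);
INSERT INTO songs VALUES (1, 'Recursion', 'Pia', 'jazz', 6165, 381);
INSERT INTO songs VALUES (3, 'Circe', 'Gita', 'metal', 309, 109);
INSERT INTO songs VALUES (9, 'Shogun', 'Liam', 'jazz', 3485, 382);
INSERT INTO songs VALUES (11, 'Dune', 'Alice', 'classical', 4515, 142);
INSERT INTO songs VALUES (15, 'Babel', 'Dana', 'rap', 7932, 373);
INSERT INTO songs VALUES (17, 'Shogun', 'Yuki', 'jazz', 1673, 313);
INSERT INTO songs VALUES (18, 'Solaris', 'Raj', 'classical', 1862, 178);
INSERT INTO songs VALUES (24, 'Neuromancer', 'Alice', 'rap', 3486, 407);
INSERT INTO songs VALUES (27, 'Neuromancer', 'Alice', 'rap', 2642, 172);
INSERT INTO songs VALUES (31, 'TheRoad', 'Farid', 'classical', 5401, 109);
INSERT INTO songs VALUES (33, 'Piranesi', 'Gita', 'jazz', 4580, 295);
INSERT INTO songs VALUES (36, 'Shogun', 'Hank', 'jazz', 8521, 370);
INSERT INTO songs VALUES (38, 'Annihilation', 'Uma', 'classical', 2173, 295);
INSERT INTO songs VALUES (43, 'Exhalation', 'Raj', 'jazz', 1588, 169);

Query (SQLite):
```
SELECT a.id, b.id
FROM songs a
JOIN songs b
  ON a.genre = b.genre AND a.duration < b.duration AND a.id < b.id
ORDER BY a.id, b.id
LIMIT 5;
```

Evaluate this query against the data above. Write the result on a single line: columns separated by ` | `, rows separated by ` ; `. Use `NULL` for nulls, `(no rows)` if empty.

1 | 9 ; 11 | 18 ; 11 | 38 ; 15 | 24 ; 17 | 36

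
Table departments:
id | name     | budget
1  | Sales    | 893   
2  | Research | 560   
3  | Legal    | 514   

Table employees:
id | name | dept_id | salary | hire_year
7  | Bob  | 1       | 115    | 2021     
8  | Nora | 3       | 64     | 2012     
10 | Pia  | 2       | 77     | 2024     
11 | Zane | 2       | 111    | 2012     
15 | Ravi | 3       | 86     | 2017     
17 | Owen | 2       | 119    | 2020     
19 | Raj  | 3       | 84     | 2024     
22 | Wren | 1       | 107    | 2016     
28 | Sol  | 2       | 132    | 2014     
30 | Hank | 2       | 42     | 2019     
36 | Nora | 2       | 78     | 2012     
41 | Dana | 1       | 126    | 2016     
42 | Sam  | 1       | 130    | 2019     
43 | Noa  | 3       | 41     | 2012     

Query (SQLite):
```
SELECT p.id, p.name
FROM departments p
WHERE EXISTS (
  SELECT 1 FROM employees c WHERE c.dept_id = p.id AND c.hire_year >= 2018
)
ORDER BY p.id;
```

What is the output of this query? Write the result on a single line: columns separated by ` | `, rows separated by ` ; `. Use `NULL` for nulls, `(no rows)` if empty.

1 | Sales ; 2 | Research ; 3 | Legal

For each departments row, check whether any employees with matching dept_id has hire_year >= 2018.
Keep rows where that is true.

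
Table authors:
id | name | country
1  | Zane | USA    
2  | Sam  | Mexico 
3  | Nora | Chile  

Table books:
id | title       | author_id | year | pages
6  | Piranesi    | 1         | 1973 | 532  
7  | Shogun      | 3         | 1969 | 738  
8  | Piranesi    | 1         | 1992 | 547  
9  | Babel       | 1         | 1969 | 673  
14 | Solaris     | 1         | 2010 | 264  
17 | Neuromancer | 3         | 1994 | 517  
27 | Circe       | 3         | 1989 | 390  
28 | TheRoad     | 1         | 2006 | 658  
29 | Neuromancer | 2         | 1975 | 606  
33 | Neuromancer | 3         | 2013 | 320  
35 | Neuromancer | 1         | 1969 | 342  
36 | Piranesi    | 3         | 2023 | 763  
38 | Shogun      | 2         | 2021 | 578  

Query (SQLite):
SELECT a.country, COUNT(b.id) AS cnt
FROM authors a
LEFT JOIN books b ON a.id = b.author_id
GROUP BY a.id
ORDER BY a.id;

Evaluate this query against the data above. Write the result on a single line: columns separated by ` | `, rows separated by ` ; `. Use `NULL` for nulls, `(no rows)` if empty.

USA | 6 ; Mexico | 2 ; Chile | 5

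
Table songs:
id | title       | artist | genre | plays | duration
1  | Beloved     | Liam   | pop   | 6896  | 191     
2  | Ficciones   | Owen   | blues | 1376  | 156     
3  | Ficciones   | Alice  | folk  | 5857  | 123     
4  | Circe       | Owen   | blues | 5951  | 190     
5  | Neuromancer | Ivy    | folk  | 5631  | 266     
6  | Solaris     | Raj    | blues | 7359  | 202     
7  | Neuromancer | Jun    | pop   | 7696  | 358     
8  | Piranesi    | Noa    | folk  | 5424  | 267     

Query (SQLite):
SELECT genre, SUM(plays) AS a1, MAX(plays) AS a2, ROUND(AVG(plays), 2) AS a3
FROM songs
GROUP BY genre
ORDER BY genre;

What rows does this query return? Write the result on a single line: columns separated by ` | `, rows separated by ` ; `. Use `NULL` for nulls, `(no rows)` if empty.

blues | 14686 | 7359 | 4895.33 ; folk | 16912 | 5857 | 5637.33 ; pop | 14592 | 7696 | 7296

Group songs by genre.
Per group compute: SUM(plays), MAX(plays), ROUND(AVG(plays), 2).
  blues: ids {2, 4, 6} → SUM(plays)=14686, MAX(plays)=7359, ROUND(AVG(plays), 2)=4895.33
  folk: ids {3, 5, 8} → SUM(plays)=16912, MAX(plays)=5857, ROUND(AVG(plays), 2)=5637.33
  pop: ids {1, 7} → SUM(plays)=14592, MAX(plays)=7696, ROUND(AVG(plays), 2)=7296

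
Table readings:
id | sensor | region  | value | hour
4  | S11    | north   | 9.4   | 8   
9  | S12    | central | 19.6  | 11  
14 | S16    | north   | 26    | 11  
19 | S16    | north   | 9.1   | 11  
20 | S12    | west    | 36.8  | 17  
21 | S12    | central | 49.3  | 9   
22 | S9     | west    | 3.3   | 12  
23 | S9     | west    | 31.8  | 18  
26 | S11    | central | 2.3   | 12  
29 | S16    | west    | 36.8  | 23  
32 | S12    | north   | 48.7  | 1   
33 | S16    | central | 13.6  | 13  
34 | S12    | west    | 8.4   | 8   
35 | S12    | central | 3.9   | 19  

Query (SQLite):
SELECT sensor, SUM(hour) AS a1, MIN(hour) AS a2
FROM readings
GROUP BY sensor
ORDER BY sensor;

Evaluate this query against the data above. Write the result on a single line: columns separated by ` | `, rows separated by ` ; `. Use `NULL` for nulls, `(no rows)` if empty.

S11 | 20 | 8 ; S12 | 65 | 1 ; S16 | 58 | 11 ; S9 | 30 | 12

Group readings by sensor.
Per group compute: SUM(hour), MIN(hour).
  S11: ids {4, 26} → SUM(hour)=20, MIN(hour)=8
  S12: ids {9, 20, 21, 32, 34, 35} → SUM(hour)=65, MIN(hour)=1
  S16: ids {14, 19, 29, 33} → SUM(hour)=58, MIN(hour)=11
  S9: ids {22, 23} → SUM(hour)=30, MIN(hour)=12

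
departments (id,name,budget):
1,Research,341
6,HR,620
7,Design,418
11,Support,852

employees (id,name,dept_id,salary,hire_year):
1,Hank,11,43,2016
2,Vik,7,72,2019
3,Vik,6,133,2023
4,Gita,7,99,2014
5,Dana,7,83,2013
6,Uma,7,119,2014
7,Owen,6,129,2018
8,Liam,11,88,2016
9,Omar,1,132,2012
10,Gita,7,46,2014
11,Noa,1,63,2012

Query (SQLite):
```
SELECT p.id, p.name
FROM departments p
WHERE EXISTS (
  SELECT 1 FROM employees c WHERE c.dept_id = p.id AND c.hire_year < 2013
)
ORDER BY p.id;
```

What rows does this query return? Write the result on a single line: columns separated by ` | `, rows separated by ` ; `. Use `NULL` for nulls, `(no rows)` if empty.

1 | Research

For each departments row, check whether any employees with matching dept_id has hire_year < 2013.
Keep rows where that is true.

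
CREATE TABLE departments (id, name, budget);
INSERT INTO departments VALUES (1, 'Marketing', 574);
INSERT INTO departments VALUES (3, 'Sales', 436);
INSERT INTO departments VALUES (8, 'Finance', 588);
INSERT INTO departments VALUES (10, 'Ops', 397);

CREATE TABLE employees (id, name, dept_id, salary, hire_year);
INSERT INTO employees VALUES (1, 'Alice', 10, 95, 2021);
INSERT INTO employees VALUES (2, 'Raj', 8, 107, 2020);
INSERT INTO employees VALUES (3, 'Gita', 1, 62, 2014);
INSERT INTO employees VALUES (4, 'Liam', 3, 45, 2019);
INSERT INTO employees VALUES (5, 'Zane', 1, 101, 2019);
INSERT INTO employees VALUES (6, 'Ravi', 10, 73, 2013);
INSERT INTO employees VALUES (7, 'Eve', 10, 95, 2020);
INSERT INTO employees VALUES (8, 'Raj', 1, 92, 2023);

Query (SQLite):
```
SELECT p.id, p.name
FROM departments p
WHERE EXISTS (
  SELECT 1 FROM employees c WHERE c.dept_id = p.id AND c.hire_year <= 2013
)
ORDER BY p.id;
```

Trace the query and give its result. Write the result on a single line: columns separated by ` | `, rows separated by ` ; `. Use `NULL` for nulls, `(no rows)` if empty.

For each departments row, check whether any employees with matching dept_id has hire_year <= 2013.
Keep rows where that is true.

10 | Ops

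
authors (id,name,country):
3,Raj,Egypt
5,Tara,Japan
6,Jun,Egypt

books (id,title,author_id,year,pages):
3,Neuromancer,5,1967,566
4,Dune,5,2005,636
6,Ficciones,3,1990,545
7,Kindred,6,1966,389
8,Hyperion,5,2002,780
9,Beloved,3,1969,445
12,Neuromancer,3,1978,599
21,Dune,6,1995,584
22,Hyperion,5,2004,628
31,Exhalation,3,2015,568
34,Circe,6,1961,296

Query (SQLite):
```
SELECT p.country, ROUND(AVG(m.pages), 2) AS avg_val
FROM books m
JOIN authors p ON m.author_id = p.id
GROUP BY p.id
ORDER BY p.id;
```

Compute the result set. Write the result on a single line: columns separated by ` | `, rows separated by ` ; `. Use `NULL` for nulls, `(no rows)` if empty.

Egypt | 539.25 ; Japan | 652.5 ; Egypt | 423

Join each books row to its authors via author_id.
Group joined rows by authors.id; compute ROUND(AVG(m.pages), 2) per group.
  3: ids {6, 9, 12, 31} → ROUND(AVG(m.pages), 2)=539.25
  5: ids {3, 4, 8, 22} → ROUND(AVG(m.pages), 2)=652.5
  6: ids {7, 21, 34} → ROUND(AVG(m.pages), 2)=423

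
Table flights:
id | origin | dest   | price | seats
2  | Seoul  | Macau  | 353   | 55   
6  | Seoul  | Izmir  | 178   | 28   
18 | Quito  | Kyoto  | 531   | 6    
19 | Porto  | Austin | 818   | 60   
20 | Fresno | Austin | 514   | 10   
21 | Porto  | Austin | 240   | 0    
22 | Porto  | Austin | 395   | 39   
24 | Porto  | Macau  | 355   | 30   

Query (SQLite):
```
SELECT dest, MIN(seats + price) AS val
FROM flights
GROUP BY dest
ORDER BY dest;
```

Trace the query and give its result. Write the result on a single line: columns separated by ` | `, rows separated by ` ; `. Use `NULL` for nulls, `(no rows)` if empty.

For each row compute seats + price.
Group by dest; take MIN of the expression per group.
  Austin: ids {19, 20, 21, 22} → MIN(seats + price)=240
  Izmir: ids {6} → MIN(seats + price)=206
  Kyoto: ids {18} → MIN(seats + price)=537
  Macau: ids {2, 24} → MIN(seats + price)=385

Austin | 240 ; Izmir | 206 ; Kyoto | 537 ; Macau | 385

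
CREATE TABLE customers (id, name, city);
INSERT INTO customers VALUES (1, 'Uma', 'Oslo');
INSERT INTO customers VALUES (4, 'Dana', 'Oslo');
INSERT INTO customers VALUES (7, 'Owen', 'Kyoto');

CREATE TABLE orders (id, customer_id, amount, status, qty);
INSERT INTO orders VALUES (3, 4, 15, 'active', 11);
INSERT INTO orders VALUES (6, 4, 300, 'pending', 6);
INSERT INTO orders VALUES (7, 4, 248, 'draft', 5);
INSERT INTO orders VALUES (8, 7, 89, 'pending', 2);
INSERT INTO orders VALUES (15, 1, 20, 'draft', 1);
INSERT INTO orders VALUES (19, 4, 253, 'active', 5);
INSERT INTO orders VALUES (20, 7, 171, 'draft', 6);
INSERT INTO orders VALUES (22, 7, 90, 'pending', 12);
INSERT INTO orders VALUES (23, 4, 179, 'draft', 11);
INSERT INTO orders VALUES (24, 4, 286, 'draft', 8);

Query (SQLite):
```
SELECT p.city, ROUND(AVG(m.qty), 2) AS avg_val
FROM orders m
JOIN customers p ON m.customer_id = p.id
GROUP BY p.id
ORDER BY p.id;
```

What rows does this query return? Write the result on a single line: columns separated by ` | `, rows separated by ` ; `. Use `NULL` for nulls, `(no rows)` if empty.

Oslo | 1 ; Oslo | 7.67 ; Kyoto | 6.67

Join each orders row to its customers via customer_id.
Group joined rows by customers.id; compute ROUND(AVG(m.qty), 2) per group.
  1: ids {15} → ROUND(AVG(m.qty), 2)=1
  4: ids {3, 6, 7, 19, 23, 24} → ROUND(AVG(m.qty), 2)=7.67
  7: ids {8, 20, 22} → ROUND(AVG(m.qty), 2)=6.67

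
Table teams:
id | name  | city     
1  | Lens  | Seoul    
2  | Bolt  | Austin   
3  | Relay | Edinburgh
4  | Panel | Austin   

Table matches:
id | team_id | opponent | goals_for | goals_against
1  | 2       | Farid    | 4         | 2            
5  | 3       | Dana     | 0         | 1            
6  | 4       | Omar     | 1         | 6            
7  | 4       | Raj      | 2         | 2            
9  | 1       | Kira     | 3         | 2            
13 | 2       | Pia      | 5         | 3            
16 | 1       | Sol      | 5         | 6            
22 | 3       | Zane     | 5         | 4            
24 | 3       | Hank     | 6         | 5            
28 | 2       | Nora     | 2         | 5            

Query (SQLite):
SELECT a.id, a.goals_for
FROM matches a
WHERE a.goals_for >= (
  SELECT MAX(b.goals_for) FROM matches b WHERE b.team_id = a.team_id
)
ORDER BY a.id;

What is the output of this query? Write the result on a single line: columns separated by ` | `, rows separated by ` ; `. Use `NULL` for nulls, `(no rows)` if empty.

For each matches row a, compute MAX(goals_for) over rows sharing a.team_id.
Keep row a if a.goals_for >= that per-group MAX.
  team_id=1: MAX(goals_for) = 5
  team_id=2: MAX(goals_for) = 5
  team_id=3: MAX(goals_for) = 6
  team_id=4: MAX(goals_for) = 2

7 | 2 ; 13 | 5 ; 16 | 5 ; 24 | 6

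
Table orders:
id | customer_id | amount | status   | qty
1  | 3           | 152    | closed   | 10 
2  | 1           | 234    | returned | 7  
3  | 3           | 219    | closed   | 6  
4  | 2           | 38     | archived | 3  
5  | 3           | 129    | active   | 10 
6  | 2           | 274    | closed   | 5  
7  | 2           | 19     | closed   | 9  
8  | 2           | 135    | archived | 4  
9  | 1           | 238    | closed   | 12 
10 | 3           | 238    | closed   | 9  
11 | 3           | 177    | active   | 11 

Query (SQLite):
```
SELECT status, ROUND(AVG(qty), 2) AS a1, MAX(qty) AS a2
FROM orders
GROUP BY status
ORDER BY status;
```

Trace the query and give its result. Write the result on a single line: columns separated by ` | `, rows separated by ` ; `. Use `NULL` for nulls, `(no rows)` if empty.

Group orders by status.
Per group compute: ROUND(AVG(qty), 2), MAX(qty).
  active: ids {5, 11} → ROUND(AVG(qty), 2)=10.5, MAX(qty)=11
  archived: ids {4, 8} → ROUND(AVG(qty), 2)=3.5, MAX(qty)=4
  closed: ids {1, 3, 6, 7, 9, 10} → ROUND(AVG(qty), 2)=8.5, MAX(qty)=12
  returned: ids {2} → ROUND(AVG(qty), 2)=7, MAX(qty)=7

active | 10.5 | 11 ; archived | 3.5 | 4 ; closed | 8.5 | 12 ; returned | 7 | 7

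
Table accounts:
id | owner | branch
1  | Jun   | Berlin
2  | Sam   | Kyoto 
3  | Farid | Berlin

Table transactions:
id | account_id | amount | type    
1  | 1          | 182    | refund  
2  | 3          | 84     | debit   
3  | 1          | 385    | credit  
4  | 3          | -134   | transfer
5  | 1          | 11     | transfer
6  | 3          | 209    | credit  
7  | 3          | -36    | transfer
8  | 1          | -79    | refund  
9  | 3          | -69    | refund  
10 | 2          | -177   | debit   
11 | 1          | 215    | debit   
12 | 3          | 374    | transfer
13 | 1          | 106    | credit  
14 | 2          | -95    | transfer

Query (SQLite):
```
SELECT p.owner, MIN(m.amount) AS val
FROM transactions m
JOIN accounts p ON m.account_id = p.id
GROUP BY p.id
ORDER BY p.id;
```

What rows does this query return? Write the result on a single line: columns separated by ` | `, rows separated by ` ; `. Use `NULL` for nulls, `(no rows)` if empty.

Jun | -79 ; Sam | -177 ; Farid | -134

Join each transactions row to its accounts via account_id.
Group joined rows by accounts.id; compute MIN(m.amount) per group.
  1: ids {1, 3, 5, 8, 11, 13} → MIN(m.amount)=-79
  2: ids {10, 14} → MIN(m.amount)=-177
  3: ids {2, 4, 6, 7, 9, 12} → MIN(m.amount)=-134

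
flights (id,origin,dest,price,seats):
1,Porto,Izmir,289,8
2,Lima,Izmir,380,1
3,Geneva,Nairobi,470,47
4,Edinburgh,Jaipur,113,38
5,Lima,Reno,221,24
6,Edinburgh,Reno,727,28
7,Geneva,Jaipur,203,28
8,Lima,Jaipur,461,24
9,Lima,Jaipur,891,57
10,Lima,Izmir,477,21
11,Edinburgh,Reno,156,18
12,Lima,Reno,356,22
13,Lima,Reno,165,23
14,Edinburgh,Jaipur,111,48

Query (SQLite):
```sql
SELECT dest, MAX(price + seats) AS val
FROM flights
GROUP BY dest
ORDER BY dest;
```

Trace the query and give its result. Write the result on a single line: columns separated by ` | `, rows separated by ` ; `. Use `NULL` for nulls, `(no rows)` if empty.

Izmir | 498 ; Jaipur | 948 ; Nairobi | 517 ; Reno | 755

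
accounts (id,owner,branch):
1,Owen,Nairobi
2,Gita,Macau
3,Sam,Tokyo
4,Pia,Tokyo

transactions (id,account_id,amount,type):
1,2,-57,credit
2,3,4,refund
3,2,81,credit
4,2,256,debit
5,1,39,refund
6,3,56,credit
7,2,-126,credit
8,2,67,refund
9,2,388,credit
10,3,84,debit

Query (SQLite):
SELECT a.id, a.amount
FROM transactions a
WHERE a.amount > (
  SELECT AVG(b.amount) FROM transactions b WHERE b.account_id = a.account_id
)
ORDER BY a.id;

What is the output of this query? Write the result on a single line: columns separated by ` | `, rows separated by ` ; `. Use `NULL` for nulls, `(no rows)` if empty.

4 | 256 ; 6 | 56 ; 9 | 388 ; 10 | 84

For each transactions row a, compute AVG(amount) over rows sharing a.account_id.
Keep row a if a.amount > that per-group AVG.
  account_id=1: AVG(amount) = 39.0
  account_id=2: AVG(amount) = 101.5
  account_id=3: AVG(amount) = 48.0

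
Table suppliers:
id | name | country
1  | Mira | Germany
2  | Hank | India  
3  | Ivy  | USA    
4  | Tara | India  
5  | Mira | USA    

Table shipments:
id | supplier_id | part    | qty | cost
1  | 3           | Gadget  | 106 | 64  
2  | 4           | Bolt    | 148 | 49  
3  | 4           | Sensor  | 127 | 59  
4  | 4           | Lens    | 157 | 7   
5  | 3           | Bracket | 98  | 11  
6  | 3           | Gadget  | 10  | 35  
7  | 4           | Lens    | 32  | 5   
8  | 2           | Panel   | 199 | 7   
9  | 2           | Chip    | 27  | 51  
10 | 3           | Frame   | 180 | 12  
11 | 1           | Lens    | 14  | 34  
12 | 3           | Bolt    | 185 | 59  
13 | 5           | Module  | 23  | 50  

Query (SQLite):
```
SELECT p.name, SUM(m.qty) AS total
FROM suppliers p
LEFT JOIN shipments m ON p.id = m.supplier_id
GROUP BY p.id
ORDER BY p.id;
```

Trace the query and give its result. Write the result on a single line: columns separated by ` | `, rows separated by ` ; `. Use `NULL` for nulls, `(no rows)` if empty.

Mira | 14 ; Hank | 226 ; Ivy | 579 ; Tara | 464 ; Mira | 23

LEFT JOIN keeps every suppliers row; unmatched ones get NULL for shipments columns.
Group by suppliers.id and compute SUM(m.qty). SUM over an all-NULL group is NULL.
  1: ids {11} → SUM(m.qty)=14
  2: ids {8, 9} → SUM(m.qty)=226
  3: ids {1, 5, 6, 10, 12} → SUM(m.qty)=579
  4: ids {2, 3, 4, 7} → SUM(m.qty)=464
  5: ids {13} → SUM(m.qty)=23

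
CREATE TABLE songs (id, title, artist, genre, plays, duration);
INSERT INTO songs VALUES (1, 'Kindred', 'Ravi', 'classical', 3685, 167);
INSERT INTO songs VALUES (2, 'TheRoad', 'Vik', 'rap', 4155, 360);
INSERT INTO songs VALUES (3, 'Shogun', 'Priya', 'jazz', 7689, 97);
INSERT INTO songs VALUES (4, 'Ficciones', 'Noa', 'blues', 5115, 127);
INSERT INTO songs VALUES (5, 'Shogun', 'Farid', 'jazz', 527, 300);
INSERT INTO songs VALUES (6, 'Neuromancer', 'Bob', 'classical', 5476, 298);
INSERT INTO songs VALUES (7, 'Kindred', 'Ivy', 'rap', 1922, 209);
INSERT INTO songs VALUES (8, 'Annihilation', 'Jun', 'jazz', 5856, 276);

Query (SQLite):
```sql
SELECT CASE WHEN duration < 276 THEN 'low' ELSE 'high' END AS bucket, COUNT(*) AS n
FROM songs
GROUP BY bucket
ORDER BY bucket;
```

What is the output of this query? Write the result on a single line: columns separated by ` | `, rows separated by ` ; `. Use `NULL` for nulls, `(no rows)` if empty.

Bucket rows by duration < 276 → 'low' else 'high'; count each bucket.

high | 4 ; low | 4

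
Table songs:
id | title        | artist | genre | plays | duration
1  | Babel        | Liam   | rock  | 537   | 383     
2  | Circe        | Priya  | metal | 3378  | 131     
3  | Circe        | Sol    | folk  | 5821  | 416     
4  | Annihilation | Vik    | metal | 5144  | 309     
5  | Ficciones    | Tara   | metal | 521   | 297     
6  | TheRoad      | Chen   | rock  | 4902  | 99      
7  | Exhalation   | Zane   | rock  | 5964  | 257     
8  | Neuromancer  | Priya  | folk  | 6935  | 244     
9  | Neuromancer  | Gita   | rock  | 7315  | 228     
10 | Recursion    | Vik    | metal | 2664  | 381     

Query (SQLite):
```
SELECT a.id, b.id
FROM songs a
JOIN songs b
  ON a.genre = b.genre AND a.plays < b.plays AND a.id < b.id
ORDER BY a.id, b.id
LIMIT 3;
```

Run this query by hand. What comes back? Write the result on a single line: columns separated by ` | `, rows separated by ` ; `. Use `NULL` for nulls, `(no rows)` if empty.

Pairs (a,b) with same genre, a.plays < b.plays, a.id < b.id.
genre groups: folk:{3,8} metal:{2,4,5,10} rock:{1,6,7,9}
Ordered by (a.id, b.id); first 3.

1 | 6 ; 1 | 7 ; 1 | 9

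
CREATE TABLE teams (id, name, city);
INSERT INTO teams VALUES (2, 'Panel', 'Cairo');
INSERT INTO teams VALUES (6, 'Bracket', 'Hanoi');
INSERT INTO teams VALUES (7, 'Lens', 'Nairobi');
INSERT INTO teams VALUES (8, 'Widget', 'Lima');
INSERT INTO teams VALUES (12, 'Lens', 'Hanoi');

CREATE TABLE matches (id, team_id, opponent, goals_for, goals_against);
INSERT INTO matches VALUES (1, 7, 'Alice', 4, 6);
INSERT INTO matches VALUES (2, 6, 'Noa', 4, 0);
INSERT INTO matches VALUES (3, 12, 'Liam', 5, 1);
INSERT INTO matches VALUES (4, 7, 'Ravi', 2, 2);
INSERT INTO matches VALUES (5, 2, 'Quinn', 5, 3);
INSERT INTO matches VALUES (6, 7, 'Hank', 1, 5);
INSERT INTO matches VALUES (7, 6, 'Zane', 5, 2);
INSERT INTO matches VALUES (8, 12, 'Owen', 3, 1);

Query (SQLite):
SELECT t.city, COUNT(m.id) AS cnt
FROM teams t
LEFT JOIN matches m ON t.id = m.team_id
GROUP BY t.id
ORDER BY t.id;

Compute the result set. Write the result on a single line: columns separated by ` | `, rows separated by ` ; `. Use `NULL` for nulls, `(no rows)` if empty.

Cairo | 1 ; Hanoi | 2 ; Nairobi | 3 ; Lima | 0 ; Hanoi | 2

LEFT JOIN keeps every teams row; unmatched ones get NULL for matches columns.
Group by teams.id and compute COUNT(m.id). COUNT(col) of an all-NULL group is 0.
  2: ids {5} → COUNT(m.id)=1
  6: ids {2, 7} → COUNT(m.id)=2
  7: ids {1, 4, 6} → COUNT(m.id)=3
  8: ids {—} → COUNT(m.id)=0
  12: ids {3, 8} → COUNT(m.id)=2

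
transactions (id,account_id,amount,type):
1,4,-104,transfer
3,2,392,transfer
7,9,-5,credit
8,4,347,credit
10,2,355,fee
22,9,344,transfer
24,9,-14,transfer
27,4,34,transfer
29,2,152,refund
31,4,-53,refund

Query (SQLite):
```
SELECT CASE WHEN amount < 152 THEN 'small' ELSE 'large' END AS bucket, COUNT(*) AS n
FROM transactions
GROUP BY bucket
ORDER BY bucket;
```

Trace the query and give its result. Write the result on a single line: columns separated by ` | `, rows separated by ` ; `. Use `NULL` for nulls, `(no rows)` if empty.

Bucket rows by amount < 152 → 'small' else 'large'; count each bucket.

large | 5 ; small | 5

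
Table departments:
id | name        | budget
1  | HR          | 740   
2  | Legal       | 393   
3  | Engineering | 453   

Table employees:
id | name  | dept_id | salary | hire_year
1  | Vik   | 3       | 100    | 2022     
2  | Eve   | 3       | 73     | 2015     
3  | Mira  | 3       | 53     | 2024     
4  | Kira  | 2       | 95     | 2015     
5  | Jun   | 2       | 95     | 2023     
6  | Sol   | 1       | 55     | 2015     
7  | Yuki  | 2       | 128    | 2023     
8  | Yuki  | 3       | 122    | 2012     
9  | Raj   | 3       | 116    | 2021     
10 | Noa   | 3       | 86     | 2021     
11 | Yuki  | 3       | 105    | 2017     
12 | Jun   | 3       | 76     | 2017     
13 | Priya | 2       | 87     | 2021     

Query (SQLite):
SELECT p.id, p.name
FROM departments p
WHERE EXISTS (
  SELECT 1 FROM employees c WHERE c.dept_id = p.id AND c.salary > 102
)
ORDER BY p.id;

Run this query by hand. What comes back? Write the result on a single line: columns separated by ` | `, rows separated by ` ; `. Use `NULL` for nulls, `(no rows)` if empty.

2 | Legal ; 3 | Engineering

For each departments row, check whether any employees with matching dept_id has salary > 102.
Keep rows where that is true.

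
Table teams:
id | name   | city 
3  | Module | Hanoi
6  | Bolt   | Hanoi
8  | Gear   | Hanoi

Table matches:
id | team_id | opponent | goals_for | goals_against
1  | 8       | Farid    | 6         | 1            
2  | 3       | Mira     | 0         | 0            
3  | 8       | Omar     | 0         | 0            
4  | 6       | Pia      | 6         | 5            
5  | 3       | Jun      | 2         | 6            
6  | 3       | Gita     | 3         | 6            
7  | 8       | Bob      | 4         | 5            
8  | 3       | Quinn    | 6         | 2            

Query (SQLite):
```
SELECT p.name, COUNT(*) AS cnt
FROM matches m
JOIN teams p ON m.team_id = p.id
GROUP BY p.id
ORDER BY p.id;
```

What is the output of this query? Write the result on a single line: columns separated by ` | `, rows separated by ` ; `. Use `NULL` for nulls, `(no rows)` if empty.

Module | 4 ; Bolt | 1 ; Gear | 3

Join each matches row to its teams via team_id.
Group joined rows by teams.id; compute COUNT(*) per group.
  3: ids {2, 5, 6, 8} → COUNT(*)=4
  6: ids {4} → COUNT(*)=1
  8: ids {1, 3, 7} → COUNT(*)=3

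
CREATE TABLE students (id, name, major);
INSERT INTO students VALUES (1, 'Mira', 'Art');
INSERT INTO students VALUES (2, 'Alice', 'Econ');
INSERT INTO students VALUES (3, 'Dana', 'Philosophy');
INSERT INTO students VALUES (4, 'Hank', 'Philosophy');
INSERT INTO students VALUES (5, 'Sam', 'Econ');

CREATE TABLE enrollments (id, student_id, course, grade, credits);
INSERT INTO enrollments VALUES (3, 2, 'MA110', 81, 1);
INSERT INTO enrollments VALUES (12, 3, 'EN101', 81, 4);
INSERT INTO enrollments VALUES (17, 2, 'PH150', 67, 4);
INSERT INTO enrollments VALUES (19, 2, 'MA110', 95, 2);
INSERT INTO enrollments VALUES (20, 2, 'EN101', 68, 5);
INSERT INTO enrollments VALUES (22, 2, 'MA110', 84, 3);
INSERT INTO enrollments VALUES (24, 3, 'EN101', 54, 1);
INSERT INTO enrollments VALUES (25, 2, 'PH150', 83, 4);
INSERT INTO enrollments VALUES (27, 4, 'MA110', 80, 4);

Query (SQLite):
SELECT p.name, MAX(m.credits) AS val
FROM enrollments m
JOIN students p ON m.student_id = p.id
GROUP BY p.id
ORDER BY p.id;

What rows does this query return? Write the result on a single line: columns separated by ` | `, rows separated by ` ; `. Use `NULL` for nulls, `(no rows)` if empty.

Alice | 5 ; Dana | 4 ; Hank | 4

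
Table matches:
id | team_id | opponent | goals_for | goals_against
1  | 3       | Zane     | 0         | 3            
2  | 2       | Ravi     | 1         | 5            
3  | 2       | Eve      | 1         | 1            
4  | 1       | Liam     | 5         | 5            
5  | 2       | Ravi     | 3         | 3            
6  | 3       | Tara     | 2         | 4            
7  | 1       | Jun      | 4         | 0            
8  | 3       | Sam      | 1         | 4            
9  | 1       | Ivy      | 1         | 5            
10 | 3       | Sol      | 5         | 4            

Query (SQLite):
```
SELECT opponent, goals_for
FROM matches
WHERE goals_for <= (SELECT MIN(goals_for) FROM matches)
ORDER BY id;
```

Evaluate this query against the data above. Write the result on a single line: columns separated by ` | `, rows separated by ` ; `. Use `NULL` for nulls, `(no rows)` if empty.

Zane | 0

Scalar subquery: MIN(goals_for) over all matches rows = 0.
Keep rows where goals_for <= that value.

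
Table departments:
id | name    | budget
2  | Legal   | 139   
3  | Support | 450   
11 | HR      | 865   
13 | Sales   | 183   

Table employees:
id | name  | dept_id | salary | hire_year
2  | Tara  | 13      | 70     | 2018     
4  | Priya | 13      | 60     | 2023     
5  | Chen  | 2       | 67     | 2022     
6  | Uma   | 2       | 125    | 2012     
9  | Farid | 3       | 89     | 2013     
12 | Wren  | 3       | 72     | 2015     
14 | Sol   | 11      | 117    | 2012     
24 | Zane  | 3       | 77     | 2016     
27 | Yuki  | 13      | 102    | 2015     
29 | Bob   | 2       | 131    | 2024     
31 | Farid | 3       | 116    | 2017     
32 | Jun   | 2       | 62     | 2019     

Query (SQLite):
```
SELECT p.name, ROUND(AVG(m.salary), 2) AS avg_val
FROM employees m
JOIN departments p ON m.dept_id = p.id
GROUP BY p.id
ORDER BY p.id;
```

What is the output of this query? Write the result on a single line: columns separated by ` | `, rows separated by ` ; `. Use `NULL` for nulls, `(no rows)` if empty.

Legal | 96.25 ; Support | 88.5 ; HR | 117 ; Sales | 77.33

Join each employees row to its departments via dept_id.
Group joined rows by departments.id; compute ROUND(AVG(m.salary), 2) per group.
  2: ids {5, 6, 29, 32} → ROUND(AVG(m.salary), 2)=96.25
  3: ids {9, 12, 24, 31} → ROUND(AVG(m.salary), 2)=88.5
  11: ids {14} → ROUND(AVG(m.salary), 2)=117
  13: ids {2, 4, 27} → ROUND(AVG(m.salary), 2)=77.33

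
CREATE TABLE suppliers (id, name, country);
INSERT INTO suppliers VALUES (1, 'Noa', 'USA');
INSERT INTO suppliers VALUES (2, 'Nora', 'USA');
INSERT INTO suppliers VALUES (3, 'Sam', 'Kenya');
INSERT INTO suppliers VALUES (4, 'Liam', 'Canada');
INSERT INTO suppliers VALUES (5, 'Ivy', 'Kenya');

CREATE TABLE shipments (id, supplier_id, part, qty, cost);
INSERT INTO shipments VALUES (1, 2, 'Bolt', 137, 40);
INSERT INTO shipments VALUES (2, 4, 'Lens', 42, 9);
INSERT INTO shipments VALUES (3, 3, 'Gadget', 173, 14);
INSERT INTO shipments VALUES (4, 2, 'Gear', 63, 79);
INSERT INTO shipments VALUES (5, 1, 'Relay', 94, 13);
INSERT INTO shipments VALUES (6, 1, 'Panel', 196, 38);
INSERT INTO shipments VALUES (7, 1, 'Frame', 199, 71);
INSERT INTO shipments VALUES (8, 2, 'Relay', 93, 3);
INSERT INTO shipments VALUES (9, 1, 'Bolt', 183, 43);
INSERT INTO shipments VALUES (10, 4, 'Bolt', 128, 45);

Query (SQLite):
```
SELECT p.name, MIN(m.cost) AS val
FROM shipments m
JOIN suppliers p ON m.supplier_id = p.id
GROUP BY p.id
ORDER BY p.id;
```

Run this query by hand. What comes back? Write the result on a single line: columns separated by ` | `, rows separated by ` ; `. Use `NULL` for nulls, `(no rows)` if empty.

Join each shipments row to its suppliers via supplier_id.
Group joined rows by suppliers.id; compute MIN(m.cost) per group.
  1: ids {5, 6, 7, 9} → MIN(m.cost)=13
  2: ids {1, 4, 8} → MIN(m.cost)=3
  3: ids {3} → MIN(m.cost)=14
  4: ids {2, 10} → MIN(m.cost)=9

Noa | 13 ; Nora | 3 ; Sam | 14 ; Liam | 9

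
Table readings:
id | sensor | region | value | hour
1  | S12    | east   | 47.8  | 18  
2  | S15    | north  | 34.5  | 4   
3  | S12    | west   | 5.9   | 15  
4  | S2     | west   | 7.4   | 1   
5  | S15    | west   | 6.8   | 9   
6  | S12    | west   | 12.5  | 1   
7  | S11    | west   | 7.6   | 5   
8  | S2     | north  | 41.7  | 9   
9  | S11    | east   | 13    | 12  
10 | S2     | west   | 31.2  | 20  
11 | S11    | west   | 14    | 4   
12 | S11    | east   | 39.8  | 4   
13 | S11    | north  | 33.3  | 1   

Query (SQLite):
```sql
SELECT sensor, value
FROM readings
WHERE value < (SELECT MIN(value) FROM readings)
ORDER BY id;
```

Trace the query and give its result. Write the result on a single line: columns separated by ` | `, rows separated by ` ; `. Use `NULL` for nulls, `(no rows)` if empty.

(no rows)

Scalar subquery: MIN(value) over all readings rows = 5.9.
Keep rows where value < that value.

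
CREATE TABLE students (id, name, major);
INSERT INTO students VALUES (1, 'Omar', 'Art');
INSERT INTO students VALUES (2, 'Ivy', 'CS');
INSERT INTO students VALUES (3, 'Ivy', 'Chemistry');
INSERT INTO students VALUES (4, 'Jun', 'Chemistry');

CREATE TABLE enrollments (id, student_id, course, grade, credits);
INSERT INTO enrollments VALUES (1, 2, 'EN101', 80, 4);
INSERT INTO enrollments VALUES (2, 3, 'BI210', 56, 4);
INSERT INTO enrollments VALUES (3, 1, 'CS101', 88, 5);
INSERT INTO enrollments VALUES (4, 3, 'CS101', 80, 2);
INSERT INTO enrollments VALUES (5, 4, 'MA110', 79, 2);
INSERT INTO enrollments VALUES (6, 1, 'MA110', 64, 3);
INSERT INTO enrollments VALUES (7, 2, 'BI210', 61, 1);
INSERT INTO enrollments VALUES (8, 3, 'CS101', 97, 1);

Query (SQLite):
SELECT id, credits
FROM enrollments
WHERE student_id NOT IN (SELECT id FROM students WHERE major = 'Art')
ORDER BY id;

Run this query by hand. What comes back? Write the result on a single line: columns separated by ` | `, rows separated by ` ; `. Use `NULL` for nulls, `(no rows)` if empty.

1 | 4 ; 2 | 4 ; 4 | 2 ; 5 | 2 ; 7 | 1 ; 8 | 1

Inner query: students.id where major = 'Art'.
Outer: keep enrollments rows whose student_id is not in that set.
Inner query → {1}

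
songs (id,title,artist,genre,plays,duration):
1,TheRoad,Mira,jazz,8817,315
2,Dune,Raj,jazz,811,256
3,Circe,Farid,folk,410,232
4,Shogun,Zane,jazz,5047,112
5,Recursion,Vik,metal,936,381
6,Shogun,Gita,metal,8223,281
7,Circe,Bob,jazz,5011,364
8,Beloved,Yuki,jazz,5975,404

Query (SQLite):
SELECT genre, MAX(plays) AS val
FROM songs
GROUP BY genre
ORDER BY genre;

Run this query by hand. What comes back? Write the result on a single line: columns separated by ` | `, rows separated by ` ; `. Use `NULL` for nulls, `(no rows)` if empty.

Partition songs by genre; compute MAX(plays) within each group.
  folk: ids {3} → MAX(plays)=410
  jazz: ids {1, 2, 4, 7, 8} → MAX(plays)=8817
  metal: ids {5, 6} → MAX(plays)=8223

folk | 410 ; jazz | 8817 ; metal | 8223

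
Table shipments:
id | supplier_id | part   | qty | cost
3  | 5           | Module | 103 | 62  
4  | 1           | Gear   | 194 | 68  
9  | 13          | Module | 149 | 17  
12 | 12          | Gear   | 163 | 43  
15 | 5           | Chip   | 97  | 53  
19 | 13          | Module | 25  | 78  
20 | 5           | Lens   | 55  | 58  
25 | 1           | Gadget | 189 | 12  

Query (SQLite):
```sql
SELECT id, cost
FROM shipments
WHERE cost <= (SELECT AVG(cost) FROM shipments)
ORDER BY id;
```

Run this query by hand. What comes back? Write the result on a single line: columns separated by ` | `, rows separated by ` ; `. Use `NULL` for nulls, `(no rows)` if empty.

Scalar subquery: AVG(cost) over all shipments rows = 48.875.
Keep rows where cost <= that value.

9 | 17 ; 12 | 43 ; 25 | 12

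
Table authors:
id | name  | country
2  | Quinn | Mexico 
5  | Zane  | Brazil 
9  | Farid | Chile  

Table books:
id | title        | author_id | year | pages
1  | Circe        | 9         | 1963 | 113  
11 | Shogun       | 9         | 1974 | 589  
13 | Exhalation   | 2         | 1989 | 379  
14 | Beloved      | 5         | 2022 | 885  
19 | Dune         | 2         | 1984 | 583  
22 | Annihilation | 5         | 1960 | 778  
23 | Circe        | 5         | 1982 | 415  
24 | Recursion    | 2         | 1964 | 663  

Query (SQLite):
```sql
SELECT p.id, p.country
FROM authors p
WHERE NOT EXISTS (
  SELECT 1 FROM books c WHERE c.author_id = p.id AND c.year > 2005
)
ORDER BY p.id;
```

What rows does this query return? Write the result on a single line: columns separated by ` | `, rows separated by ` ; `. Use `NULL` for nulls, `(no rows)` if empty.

For each authors row, check whether any books with matching author_id has year > 2005.
Keep rows where that is false.

2 | Mexico ; 9 | Chile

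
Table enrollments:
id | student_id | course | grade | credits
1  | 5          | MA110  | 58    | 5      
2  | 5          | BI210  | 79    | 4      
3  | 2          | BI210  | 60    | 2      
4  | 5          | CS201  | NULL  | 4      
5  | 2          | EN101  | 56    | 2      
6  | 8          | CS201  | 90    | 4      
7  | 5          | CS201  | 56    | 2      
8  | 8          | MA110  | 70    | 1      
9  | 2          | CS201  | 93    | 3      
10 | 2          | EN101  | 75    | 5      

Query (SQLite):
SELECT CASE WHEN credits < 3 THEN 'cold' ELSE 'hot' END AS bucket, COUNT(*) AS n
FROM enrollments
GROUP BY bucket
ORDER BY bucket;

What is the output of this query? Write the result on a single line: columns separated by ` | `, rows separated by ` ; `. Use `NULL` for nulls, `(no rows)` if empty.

Bucket rows by credits < 3 → 'cold' else 'hot'; count each bucket.

cold | 4 ; hot | 6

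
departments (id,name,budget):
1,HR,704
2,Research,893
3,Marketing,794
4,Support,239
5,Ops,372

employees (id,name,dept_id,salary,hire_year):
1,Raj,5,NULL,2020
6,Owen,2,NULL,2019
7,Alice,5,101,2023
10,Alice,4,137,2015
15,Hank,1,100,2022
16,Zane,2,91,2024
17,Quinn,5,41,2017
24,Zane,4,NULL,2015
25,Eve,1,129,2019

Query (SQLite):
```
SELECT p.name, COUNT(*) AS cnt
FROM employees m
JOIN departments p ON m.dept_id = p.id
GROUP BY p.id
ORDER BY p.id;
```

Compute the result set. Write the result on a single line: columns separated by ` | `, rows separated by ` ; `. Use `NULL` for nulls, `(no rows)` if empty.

HR | 2 ; Research | 2 ; Support | 2 ; Ops | 3

Join each employees row to its departments via dept_id.
Group joined rows by departments.id; compute COUNT(*) per group.
  1: ids {15, 25} → COUNT(*)=2
  2: ids {6, 16} → COUNT(*)=2
  4: ids {10, 24} → COUNT(*)=2
  5: ids {1, 7, 17} → COUNT(*)=3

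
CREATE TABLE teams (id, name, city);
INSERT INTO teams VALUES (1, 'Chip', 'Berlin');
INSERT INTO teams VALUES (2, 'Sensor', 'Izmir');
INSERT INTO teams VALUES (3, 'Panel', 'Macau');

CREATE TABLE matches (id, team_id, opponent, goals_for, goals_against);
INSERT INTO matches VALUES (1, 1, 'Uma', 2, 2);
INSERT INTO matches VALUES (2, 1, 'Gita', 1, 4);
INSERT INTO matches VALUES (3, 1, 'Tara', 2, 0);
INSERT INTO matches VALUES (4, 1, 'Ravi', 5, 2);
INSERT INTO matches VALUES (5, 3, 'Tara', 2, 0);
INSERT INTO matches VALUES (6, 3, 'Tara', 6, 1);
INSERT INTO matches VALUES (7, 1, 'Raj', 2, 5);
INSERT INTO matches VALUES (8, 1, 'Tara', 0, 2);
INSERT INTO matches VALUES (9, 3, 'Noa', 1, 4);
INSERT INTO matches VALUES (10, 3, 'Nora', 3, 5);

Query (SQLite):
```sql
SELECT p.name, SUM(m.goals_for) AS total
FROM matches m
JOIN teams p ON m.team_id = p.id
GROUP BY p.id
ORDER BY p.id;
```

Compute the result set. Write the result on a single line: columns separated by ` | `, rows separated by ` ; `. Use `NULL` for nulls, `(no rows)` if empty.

Chip | 12 ; Panel | 12

Join each matches row to its teams via team_id.
Group joined rows by teams.id; compute SUM(m.goals_for) per group.
  1: ids {1, 2, 3, 4, 7, 8} → SUM(m.goals_for)=12
  3: ids {5, 6, 9, 10} → SUM(m.goals_for)=12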